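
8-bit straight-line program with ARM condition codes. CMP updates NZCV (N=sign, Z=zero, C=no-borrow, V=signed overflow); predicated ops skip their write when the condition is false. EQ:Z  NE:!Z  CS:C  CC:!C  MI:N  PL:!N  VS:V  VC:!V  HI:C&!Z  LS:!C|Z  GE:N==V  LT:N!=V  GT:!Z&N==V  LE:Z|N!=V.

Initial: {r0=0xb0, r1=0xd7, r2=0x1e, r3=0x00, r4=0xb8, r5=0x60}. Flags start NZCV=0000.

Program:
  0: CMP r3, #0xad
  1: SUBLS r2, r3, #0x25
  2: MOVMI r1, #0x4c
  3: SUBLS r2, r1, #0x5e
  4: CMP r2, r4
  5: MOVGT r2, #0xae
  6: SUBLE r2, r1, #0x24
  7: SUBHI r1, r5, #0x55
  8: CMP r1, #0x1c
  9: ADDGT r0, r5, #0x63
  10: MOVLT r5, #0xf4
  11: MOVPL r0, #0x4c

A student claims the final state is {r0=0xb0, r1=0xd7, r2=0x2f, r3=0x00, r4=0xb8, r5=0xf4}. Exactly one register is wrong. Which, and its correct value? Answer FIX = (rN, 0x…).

0: ✓ CMP  NZCV=0000
1: ✓ SUBLS  r2←0xdb
2: · MOVMI
3: ✓ SUBLS  r2←0x79
4: ✓ CMP  NZCV=1001
5: ✓ MOVGT  r2←0xae
6: · SUBLE
7: · SUBHI
8: ✓ CMP  NZCV=1010
9: · ADDGT
10: ✓ MOVLT  r5←0xf4
11: · MOVPL

FIX = (r2, 0xae)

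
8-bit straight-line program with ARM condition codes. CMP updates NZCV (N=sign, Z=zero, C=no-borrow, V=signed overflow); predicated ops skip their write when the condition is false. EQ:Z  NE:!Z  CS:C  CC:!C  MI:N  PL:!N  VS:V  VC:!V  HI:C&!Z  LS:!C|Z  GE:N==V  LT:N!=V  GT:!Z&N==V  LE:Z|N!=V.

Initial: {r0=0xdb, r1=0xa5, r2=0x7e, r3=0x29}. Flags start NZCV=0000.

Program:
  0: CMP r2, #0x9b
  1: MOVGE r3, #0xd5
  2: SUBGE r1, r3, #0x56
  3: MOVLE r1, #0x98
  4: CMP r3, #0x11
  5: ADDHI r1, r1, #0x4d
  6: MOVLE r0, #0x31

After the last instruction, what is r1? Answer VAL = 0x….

[0] flags=1001 → (cmp)
[1] flags=1001 GE?T → r3=0xd5
[2] flags=1001 GE?T → r1=0x7f
[3] flags=1001 LE?F → skip
[4] flags=1010 → (cmp)
[5] flags=1010 HI?T → r1=0xcc
[6] flags=1010 LE?T → r0=0x31

VAL = 0xcc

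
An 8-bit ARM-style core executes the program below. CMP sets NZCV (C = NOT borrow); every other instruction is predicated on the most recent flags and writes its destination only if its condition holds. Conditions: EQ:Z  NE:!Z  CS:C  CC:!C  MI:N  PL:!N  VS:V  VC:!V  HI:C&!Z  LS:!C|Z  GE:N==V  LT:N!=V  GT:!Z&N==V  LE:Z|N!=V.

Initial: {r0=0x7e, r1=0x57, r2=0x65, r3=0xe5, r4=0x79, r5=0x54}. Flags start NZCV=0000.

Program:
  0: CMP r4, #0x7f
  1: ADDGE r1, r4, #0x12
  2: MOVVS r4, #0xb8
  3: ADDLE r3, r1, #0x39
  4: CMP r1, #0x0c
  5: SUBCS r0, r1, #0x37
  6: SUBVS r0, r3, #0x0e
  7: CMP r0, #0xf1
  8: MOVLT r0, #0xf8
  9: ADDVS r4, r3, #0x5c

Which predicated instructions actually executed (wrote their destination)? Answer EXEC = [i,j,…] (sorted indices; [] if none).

EXEC = [3,5]

0: ✓ CMP  NZCV=1000
1: · ADDGE
2: · MOVVS
3: ✓ ADDLE  r3←0x90
4: ✓ CMP  NZCV=0010
5: ✓ SUBCS  r0←0x20
6: · SUBVS
7: ✓ CMP  NZCV=0000
8: · MOVLT
9: · ADDVS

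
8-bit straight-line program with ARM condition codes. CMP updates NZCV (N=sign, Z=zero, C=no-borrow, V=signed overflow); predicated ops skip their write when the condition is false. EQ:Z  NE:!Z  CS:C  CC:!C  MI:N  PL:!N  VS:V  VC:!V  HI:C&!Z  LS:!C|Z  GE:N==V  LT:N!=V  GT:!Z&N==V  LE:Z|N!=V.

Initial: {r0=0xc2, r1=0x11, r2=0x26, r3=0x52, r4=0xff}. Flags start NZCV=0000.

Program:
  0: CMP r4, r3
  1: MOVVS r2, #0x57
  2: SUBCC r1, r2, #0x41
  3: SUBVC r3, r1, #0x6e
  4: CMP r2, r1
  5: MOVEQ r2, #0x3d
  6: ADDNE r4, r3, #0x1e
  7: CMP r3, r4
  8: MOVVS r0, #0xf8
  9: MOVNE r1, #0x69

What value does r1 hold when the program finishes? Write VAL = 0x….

VAL = 0x69

[0] flags=1010 → (cmp)
[1] flags=1010 VS?F → skip
[2] flags=1010 CC?F → skip
[3] flags=1010 VC?T → r3=0xa3
[4] flags=0010 → (cmp)
[5] flags=0010 EQ?F → skip
[6] flags=0010 NE?T → r4=0xc1
[7] flags=1000 → (cmp)
[8] flags=1000 VS?F → skip
[9] flags=1000 NE?T → r1=0x69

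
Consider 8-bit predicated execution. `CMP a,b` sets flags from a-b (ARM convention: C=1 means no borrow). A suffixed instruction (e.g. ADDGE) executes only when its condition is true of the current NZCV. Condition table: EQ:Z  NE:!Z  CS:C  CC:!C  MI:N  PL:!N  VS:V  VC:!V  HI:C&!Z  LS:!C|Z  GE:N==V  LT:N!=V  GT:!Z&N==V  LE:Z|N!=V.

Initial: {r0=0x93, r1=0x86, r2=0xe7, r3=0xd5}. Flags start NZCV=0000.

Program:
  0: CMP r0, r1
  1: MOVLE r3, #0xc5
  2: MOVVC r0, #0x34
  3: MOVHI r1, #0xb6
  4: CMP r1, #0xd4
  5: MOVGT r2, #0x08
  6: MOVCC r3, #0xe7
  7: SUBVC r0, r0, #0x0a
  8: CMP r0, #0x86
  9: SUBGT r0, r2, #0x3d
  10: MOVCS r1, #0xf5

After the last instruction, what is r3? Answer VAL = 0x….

VAL = 0xe7

[0] flags=0010 → (cmp)
[1] flags=0010 LE?F → skip
[2] flags=0010 VC?T → r0=0x34
[3] flags=0010 HI?T → r1=0xb6
[4] flags=1000 → (cmp)
[5] flags=1000 GT?F → skip
[6] flags=1000 CC?T → r3=0xe7
[7] flags=1000 VC?T → r0=0x2a
[8] flags=1001 → (cmp)
[9] flags=1001 GT?T → r0=0xaa
[10] flags=1001 CS?F → skip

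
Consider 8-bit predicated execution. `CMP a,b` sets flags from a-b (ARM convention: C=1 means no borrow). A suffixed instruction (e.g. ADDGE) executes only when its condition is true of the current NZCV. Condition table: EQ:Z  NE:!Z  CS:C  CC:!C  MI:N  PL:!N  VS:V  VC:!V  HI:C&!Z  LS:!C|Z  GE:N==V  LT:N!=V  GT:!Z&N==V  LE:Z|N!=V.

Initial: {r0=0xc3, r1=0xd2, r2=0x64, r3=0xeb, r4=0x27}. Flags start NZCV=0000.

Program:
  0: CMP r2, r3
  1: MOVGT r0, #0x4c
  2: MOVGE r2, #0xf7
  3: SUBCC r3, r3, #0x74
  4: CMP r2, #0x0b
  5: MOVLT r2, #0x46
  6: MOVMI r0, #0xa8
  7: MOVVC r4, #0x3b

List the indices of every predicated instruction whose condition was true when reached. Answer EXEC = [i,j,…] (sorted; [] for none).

EXEC = [1,2,3,5,6,7]

0: ✓ CMP  NZCV=0000
1: ✓ MOVGT  r0←0x4c
2: ✓ MOVGE  r2←0xf7
3: ✓ SUBCC  r3←0x77
4: ✓ CMP  NZCV=1010
5: ✓ MOVLT  r2←0x46
6: ✓ MOVMI  r0←0xa8
7: ✓ MOVVC  r4←0x3b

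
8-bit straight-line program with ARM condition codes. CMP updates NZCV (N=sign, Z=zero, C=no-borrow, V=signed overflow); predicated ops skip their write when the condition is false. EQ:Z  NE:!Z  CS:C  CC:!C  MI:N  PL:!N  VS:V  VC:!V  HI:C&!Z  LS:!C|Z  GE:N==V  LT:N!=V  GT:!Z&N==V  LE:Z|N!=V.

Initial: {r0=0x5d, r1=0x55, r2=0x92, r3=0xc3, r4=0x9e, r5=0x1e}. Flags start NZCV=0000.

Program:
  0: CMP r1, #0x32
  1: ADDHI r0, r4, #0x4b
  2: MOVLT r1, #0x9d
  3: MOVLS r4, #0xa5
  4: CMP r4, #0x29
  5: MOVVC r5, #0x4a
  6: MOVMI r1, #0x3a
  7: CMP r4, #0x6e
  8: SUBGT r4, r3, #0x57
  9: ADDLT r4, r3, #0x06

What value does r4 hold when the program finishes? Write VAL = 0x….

VAL = 0xc9

[0] flags=0010 → (cmp)
[1] flags=0010 HI?T → r0=0xe9
[2] flags=0010 LT?F → skip
[3] flags=0010 LS?F → skip
[4] flags=0011 → (cmp)
[5] flags=0011 VC?F → skip
[6] flags=0011 MI?F → skip
[7] flags=0011 → (cmp)
[8] flags=0011 GT?F → skip
[9] flags=0011 LT?T → r4=0xc9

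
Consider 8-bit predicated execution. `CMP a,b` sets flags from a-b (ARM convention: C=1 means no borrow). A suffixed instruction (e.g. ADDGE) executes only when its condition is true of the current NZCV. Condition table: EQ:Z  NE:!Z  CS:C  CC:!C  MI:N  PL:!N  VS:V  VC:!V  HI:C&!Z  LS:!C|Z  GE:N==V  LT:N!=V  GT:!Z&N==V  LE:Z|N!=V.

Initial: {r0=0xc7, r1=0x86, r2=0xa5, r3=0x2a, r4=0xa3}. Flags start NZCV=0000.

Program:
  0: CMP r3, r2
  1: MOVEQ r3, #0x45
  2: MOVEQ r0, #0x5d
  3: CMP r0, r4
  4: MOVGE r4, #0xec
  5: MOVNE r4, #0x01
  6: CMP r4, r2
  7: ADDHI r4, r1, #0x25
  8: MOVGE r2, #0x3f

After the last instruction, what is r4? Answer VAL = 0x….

0: ✓ CMP  NZCV=1001
1: · MOVEQ
2: · MOVEQ
3: ✓ CMP  NZCV=0010
4: ✓ MOVGE  r4←0xec
5: ✓ MOVNE  r4←0x01
6: ✓ CMP  NZCV=0000
7: · ADDHI
8: ✓ MOVGE  r2←0x3f

VAL = 0x01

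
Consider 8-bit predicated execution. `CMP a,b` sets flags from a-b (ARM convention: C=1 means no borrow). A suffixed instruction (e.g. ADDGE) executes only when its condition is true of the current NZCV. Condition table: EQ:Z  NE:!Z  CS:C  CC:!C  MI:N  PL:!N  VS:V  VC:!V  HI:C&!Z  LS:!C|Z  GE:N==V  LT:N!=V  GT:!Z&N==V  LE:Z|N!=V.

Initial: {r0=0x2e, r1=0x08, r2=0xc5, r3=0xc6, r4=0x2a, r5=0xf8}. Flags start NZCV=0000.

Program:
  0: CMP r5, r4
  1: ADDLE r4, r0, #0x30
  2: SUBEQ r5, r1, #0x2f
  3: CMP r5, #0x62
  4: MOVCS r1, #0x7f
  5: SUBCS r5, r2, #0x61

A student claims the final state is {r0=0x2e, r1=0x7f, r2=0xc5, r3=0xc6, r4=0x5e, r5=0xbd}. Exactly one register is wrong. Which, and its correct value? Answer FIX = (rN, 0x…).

FIX = (r5, 0x64)

0: ✓ CMP  NZCV=1010
1: ✓ ADDLE  r4←0x5e
2: · SUBEQ
3: ✓ CMP  NZCV=1010
4: ✓ MOVCS  r1←0x7f
5: ✓ SUBCS  r5←0x64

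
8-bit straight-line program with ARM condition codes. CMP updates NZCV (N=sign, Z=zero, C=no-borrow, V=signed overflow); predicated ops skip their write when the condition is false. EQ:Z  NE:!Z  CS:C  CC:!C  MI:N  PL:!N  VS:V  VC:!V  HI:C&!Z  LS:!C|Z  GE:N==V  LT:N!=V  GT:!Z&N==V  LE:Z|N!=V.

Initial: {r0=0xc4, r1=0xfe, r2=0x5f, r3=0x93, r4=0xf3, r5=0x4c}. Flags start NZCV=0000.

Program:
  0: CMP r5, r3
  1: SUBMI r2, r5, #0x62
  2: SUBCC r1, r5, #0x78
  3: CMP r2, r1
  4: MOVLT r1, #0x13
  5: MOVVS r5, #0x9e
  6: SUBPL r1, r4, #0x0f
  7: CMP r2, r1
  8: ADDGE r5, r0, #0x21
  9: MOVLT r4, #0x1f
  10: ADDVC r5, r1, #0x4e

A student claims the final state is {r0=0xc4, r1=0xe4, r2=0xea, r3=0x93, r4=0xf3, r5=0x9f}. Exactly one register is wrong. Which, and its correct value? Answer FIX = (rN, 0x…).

0: ✓ CMP  NZCV=1001
1: ✓ SUBMI  r2←0xea
2: ✓ SUBCC  r1←0xd4
3: ✓ CMP  NZCV=0010
4: · MOVLT
5: · MOVVS
6: ✓ SUBPL  r1←0xe4
7: ✓ CMP  NZCV=0010
8: ✓ ADDGE  r5←0xe5
9: · MOVLT
10: ✓ ADDVC  r5←0x32

FIX = (r5, 0x32)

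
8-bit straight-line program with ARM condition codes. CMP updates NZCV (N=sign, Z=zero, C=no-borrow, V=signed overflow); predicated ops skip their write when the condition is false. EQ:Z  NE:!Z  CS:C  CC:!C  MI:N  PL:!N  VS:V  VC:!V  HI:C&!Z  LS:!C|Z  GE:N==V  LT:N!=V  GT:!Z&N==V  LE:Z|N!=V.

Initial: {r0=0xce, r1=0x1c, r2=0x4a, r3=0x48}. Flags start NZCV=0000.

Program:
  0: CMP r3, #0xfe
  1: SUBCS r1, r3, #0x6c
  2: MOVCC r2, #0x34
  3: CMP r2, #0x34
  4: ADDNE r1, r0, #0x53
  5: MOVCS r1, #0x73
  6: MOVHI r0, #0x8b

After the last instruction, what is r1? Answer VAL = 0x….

0: ✓ CMP  NZCV=0000
1: · SUBCS
2: ✓ MOVCC  r2←0x34
3: ✓ CMP  NZCV=0110
4: · ADDNE
5: ✓ MOVCS  r1←0x73
6: · MOVHI

VAL = 0x73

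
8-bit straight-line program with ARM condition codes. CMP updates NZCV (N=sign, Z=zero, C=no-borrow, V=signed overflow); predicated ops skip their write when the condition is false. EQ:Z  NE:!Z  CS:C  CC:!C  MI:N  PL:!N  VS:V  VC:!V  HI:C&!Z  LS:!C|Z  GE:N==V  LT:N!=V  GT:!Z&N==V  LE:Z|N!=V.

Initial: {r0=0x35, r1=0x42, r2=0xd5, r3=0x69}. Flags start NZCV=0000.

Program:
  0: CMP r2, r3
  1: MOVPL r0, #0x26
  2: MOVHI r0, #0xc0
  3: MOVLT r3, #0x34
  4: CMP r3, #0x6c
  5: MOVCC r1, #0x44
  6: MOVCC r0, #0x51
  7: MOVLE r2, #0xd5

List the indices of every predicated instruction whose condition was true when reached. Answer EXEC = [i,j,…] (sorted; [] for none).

EXEC = [1,2,3,5,6,7]

[0] flags=0011 → (cmp)
[1] flags=0011 PL?T → r0=0x26
[2] flags=0011 HI?T → r0=0xc0
[3] flags=0011 LT?T → r3=0x34
[4] flags=1000 → (cmp)
[5] flags=1000 CC?T → r1=0x44
[6] flags=1000 CC?T → r0=0x51
[7] flags=1000 LE?T → r2=0xd5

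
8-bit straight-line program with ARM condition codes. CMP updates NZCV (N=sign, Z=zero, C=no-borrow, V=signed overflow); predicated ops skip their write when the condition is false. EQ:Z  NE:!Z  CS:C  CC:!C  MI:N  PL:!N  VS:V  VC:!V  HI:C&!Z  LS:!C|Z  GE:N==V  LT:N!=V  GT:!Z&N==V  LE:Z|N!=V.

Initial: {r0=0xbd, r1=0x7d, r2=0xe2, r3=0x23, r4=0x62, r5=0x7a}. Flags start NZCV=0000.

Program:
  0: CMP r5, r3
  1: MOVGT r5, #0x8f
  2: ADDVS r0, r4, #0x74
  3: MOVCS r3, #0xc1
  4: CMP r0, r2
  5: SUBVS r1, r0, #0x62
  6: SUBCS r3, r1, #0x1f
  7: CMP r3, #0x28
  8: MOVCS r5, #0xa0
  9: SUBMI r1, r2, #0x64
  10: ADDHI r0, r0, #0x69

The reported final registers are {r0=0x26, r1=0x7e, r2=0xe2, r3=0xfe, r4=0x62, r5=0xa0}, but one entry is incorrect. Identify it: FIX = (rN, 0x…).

FIX = (r3, 0xc1)

0: ✓ CMP  NZCV=0010
1: ✓ MOVGT  r5←0x8f
2: · ADDVS
3: ✓ MOVCS  r3←0xc1
4: ✓ CMP  NZCV=1000
5: · SUBVS
6: · SUBCS
7: ✓ CMP  NZCV=1010
8: ✓ MOVCS  r5←0xa0
9: ✓ SUBMI  r1←0x7e
10: ✓ ADDHI  r0←0x26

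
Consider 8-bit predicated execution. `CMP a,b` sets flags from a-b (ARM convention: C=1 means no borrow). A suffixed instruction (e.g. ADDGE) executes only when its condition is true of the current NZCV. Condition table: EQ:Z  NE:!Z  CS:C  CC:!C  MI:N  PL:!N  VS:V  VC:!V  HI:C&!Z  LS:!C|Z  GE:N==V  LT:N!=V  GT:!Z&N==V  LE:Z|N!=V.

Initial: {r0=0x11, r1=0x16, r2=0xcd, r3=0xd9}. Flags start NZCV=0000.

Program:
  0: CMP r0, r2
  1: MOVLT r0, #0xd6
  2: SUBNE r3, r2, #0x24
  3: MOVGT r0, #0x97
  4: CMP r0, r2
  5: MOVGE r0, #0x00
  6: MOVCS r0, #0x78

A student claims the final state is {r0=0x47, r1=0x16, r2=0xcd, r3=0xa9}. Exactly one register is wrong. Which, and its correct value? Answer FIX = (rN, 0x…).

0: ✓ CMP  NZCV=0000
1: · MOVLT
2: ✓ SUBNE  r3←0xa9
3: ✓ MOVGT  r0←0x97
4: ✓ CMP  NZCV=1000
5: · MOVGE
6: · MOVCS

FIX = (r0, 0x97)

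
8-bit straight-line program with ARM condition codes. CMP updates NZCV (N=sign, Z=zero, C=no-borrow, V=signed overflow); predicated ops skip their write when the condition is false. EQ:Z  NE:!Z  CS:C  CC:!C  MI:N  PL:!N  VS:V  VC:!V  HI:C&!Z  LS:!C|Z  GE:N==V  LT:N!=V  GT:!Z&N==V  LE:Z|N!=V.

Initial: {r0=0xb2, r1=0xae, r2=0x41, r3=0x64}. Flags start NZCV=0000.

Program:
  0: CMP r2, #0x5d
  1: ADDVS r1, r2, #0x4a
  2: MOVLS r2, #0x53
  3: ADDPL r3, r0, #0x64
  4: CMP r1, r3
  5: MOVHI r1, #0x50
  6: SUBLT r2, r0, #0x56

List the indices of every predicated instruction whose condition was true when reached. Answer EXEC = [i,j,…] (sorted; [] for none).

0: ✓ CMP  NZCV=1000
1: · ADDVS
2: ✓ MOVLS  r2←0x53
3: · ADDPL
4: ✓ CMP  NZCV=0011
5: ✓ MOVHI  r1←0x50
6: ✓ SUBLT  r2←0x5c

EXEC = [2,5,6]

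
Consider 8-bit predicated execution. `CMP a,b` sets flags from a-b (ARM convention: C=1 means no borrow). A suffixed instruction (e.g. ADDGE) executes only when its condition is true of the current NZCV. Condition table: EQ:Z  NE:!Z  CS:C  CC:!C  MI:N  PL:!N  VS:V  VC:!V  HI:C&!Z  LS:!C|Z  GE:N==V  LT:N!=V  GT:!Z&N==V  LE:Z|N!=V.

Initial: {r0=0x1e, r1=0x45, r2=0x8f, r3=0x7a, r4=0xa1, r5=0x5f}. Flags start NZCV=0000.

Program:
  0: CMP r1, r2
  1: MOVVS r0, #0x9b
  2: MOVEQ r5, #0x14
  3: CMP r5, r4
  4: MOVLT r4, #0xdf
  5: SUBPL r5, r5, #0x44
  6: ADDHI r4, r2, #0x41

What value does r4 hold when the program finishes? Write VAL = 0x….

0: ✓ CMP  NZCV=1001
1: ✓ MOVVS  r0←0x9b
2: · MOVEQ
3: ✓ CMP  NZCV=1001
4: · MOVLT
5: · SUBPL
6: · ADDHI

VAL = 0xa1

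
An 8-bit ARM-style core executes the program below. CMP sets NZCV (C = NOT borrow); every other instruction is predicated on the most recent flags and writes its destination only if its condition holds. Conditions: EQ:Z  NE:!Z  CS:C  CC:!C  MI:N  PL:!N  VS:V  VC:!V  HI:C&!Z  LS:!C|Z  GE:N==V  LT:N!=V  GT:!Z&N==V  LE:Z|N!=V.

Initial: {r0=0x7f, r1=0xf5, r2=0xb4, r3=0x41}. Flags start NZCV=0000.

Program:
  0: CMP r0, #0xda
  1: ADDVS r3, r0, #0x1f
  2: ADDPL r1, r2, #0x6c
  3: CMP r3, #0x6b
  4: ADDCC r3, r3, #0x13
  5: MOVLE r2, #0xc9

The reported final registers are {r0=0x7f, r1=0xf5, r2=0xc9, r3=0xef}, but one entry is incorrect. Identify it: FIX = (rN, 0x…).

FIX = (r3, 0x9e)

0: ✓ CMP  NZCV=1001
1: ✓ ADDVS  r3←0x9e
2: · ADDPL
3: ✓ CMP  NZCV=0011
4: · ADDCC
5: ✓ MOVLE  r2←0xc9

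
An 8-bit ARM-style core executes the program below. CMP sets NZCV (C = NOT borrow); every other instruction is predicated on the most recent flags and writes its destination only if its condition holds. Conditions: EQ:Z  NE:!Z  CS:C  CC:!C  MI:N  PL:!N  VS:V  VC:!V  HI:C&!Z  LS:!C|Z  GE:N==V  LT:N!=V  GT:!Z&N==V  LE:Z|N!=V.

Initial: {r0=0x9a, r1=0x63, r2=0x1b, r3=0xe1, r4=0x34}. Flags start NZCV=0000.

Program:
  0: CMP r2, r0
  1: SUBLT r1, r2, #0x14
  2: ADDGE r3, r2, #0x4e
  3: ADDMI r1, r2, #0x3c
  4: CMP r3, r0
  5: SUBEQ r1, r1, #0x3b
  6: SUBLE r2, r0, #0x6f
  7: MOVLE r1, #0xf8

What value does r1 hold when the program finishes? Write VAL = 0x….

VAL = 0x57

[0] flags=1001 → (cmp)
[1] flags=1001 LT?F → skip
[2] flags=1001 GE?T → r3=0x69
[3] flags=1001 MI?T → r1=0x57
[4] flags=1001 → (cmp)
[5] flags=1001 EQ?F → skip
[6] flags=1001 LE?F → skip
[7] flags=1001 LE?F → skip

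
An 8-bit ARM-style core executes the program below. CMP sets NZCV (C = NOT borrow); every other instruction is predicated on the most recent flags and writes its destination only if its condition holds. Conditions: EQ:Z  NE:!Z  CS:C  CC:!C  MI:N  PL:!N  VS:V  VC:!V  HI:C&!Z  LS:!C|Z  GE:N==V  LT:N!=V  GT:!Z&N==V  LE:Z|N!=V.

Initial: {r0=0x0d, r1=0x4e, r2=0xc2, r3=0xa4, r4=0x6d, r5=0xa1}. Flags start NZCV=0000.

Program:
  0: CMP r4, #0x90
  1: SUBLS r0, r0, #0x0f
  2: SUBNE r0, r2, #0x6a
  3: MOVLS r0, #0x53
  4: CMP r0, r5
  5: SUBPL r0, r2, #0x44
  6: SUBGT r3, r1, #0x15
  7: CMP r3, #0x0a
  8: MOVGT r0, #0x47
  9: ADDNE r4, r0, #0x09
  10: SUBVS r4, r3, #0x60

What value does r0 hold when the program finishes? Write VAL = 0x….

VAL = 0x47

0: ✓ CMP  NZCV=1001
1: ✓ SUBLS  r0←0xfe
2: ✓ SUBNE  r0←0x58
3: ✓ MOVLS  r0←0x53
4: ✓ CMP  NZCV=1001
5: · SUBPL
6: ✓ SUBGT  r3←0x39
7: ✓ CMP  NZCV=0010
8: ✓ MOVGT  r0←0x47
9: ✓ ADDNE  r4←0x50
10: · SUBVS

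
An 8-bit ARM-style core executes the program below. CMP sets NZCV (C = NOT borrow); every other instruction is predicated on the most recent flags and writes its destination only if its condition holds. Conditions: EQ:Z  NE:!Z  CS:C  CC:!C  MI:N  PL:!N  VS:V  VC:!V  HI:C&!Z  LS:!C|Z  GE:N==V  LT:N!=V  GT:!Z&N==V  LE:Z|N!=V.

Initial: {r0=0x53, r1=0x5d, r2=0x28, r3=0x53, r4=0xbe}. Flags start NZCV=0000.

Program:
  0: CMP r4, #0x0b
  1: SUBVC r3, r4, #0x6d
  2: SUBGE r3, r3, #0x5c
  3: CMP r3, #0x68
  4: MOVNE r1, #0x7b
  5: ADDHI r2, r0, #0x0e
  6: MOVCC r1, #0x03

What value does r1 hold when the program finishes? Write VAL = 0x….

0: ✓ CMP  NZCV=1010
1: ✓ SUBVC  r3←0x51
2: · SUBGE
3: ✓ CMP  NZCV=1000
4: ✓ MOVNE  r1←0x7b
5: · ADDHI
6: ✓ MOVCC  r1←0x03

VAL = 0x03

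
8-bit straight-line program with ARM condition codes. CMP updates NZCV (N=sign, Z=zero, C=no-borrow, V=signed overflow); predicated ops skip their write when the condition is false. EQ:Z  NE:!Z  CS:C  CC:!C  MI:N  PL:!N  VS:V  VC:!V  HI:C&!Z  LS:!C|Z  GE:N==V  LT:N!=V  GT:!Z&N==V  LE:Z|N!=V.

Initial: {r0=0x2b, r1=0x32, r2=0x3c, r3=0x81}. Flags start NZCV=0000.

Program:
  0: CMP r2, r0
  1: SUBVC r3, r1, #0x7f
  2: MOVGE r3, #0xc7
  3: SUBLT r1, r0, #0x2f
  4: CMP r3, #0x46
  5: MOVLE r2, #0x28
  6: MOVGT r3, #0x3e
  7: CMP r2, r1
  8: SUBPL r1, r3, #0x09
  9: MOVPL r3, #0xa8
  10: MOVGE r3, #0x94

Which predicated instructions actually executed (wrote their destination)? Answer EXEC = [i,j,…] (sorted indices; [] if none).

0: ✓ CMP  NZCV=0010
1: ✓ SUBVC  r3←0xb3
2: ✓ MOVGE  r3←0xc7
3: · SUBLT
4: ✓ CMP  NZCV=1010
5: ✓ MOVLE  r2←0x28
6: · MOVGT
7: ✓ CMP  NZCV=1000
8: · SUBPL
9: · MOVPL
10: · MOVGE

EXEC = [1,2,5]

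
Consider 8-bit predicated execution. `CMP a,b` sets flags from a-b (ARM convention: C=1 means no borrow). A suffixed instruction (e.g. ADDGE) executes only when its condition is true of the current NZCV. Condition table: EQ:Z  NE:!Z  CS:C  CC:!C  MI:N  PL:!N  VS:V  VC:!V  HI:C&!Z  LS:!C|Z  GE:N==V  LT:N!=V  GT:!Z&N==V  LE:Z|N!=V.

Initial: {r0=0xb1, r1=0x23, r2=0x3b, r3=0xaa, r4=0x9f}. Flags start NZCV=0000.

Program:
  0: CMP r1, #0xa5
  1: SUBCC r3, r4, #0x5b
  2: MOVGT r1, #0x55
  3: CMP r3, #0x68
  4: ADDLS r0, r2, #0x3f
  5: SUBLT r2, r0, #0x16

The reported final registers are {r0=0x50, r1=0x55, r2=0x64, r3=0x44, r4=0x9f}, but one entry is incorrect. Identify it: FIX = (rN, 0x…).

FIX = (r0, 0x7a)

0: ✓ CMP  NZCV=0000
1: ✓ SUBCC  r3←0x44
2: ✓ MOVGT  r1←0x55
3: ✓ CMP  NZCV=1000
4: ✓ ADDLS  r0←0x7a
5: ✓ SUBLT  r2←0x64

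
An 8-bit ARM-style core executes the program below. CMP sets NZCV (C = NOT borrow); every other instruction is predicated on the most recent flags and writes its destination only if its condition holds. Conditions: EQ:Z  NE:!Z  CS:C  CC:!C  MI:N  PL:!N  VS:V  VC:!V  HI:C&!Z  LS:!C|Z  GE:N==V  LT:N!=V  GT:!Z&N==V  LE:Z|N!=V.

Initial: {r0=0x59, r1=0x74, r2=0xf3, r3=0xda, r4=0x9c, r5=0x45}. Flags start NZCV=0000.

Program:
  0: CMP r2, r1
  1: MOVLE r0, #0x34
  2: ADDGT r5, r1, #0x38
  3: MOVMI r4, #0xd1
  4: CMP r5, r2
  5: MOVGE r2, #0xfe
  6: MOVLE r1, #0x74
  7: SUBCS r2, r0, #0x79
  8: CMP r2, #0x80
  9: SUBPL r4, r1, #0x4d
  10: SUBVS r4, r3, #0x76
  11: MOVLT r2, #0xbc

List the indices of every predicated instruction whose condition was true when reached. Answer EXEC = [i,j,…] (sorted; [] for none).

EXEC = [1,5,9]

0: ✓ CMP  NZCV=0011
1: ✓ MOVLE  r0←0x34
2: · ADDGT
3: · MOVMI
4: ✓ CMP  NZCV=0000
5: ✓ MOVGE  r2←0xfe
6: · MOVLE
7: · SUBCS
8: ✓ CMP  NZCV=0010
9: ✓ SUBPL  r4←0x27
10: · SUBVS
11: · MOVLT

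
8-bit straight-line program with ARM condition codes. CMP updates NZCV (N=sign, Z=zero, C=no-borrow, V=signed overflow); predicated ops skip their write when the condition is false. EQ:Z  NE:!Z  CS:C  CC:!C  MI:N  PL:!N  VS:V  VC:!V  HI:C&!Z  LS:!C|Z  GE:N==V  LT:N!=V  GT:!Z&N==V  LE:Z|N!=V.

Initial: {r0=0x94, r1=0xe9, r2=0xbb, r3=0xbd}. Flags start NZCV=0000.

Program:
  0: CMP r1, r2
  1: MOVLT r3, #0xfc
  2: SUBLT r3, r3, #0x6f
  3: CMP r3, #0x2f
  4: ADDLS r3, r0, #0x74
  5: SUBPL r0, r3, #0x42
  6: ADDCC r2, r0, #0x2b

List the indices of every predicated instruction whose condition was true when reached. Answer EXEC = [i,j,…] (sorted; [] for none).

0: ✓ CMP  NZCV=0010
1: · MOVLT
2: · SUBLT
3: ✓ CMP  NZCV=1010
4: · ADDLS
5: · SUBPL
6: · ADDCC

EXEC = []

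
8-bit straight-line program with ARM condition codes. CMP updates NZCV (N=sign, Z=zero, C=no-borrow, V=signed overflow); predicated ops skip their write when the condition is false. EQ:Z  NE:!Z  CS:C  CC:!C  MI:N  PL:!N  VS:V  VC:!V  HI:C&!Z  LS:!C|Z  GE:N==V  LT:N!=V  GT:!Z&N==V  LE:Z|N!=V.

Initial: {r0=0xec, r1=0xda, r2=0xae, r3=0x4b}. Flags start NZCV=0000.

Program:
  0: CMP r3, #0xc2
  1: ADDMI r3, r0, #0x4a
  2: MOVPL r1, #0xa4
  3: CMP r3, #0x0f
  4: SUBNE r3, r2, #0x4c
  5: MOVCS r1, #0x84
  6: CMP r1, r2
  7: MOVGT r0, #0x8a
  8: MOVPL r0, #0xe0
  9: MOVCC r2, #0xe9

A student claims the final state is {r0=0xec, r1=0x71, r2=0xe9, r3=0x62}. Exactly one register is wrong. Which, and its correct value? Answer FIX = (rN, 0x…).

FIX = (r1, 0x84)

[0] flags=1001 → (cmp)
[1] flags=1001 MI?T → r3=0x36
[2] flags=1001 PL?F → skip
[3] flags=0010 → (cmp)
[4] flags=0010 NE?T → r3=0x62
[5] flags=0010 CS?T → r1=0x84
[6] flags=1000 → (cmp)
[7] flags=1000 GT?F → skip
[8] flags=1000 PL?F → skip
[9] flags=1000 CC?T → r2=0xe9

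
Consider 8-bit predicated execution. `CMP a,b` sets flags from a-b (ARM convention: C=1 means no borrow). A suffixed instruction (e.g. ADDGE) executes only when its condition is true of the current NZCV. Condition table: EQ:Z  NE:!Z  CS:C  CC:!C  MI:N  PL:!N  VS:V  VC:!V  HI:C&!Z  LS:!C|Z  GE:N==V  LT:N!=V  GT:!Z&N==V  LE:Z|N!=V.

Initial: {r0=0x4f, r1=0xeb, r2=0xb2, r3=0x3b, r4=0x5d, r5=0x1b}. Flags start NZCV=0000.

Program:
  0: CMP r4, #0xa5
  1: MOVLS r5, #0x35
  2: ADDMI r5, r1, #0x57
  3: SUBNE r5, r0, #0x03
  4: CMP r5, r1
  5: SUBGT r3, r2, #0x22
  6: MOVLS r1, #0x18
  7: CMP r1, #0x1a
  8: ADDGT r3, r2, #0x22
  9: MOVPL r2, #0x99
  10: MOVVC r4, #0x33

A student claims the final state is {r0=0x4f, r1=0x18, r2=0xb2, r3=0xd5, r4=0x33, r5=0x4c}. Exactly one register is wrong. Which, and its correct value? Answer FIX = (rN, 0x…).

FIX = (r3, 0x90)

0: ✓ CMP  NZCV=1001
1: ✓ MOVLS  r5←0x35
2: ✓ ADDMI  r5←0x42
3: ✓ SUBNE  r5←0x4c
4: ✓ CMP  NZCV=0000
5: ✓ SUBGT  r3←0x90
6: ✓ MOVLS  r1←0x18
7: ✓ CMP  NZCV=1000
8: · ADDGT
9: · MOVPL
10: ✓ MOVVC  r4←0x33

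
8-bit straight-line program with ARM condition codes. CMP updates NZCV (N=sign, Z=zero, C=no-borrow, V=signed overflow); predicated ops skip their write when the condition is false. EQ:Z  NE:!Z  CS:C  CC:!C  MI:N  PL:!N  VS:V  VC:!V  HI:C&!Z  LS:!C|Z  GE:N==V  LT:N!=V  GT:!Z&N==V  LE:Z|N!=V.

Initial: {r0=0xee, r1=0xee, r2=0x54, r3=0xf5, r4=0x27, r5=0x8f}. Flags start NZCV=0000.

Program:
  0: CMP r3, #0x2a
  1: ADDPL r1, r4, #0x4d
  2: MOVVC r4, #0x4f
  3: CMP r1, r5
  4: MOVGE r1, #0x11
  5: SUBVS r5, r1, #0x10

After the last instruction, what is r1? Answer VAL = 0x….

VAL = 0x11

[0] flags=1010 → (cmp)
[1] flags=1010 PL?F → skip
[2] flags=1010 VC?T → r4=0x4f
[3] flags=0010 → (cmp)
[4] flags=0010 GE?T → r1=0x11
[5] flags=0010 VS?F → skip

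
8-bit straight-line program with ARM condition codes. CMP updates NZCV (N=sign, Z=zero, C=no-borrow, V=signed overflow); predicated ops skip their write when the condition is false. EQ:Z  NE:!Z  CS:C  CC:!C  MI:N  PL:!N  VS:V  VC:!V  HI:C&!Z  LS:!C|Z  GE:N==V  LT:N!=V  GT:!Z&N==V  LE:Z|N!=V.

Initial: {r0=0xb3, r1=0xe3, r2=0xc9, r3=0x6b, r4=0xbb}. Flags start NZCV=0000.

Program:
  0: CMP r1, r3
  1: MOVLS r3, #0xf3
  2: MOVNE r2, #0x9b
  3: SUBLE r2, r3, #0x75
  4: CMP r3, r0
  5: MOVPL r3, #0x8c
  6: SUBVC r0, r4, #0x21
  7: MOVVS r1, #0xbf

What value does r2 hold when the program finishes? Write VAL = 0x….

[0] flags=0011 → (cmp)
[1] flags=0011 LS?F → skip
[2] flags=0011 NE?T → r2=0x9b
[3] flags=0011 LE?T → r2=0xf6
[4] flags=1001 → (cmp)
[5] flags=1001 PL?F → skip
[6] flags=1001 VC?F → skip
[7] flags=1001 VS?T → r1=0xbf

VAL = 0xf6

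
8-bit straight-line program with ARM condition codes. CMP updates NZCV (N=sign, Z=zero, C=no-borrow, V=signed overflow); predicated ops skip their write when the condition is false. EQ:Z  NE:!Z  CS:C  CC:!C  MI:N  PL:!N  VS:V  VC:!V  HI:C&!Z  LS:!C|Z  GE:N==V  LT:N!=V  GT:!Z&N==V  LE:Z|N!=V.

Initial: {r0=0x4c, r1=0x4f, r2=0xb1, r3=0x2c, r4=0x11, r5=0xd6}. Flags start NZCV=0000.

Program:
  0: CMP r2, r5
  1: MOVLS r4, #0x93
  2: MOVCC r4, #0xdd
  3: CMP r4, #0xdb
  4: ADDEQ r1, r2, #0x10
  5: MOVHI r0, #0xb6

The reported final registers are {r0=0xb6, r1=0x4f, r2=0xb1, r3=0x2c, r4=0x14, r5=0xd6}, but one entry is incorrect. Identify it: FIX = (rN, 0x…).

FIX = (r4, 0xdd)

0: ✓ CMP  NZCV=1000
1: ✓ MOVLS  r4←0x93
2: ✓ MOVCC  r4←0xdd
3: ✓ CMP  NZCV=0010
4: · ADDEQ
5: ✓ MOVHI  r0←0xb6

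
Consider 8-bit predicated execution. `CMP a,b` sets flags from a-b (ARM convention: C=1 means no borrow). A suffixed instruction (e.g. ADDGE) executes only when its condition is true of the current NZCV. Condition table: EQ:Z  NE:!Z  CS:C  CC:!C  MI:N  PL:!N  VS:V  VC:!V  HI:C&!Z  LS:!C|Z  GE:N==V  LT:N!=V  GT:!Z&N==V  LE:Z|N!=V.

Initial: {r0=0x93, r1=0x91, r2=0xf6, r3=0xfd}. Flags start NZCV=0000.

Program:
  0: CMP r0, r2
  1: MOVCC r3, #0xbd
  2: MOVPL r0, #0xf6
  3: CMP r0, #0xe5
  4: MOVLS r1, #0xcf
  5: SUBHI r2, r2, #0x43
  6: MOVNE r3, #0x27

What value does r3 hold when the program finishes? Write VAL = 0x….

VAL = 0x27

[0] flags=1000 → (cmp)
[1] flags=1000 CC?T → r3=0xbd
[2] flags=1000 PL?F → skip
[3] flags=1000 → (cmp)
[4] flags=1000 LS?T → r1=0xcf
[5] flags=1000 HI?F → skip
[6] flags=1000 NE?T → r3=0x27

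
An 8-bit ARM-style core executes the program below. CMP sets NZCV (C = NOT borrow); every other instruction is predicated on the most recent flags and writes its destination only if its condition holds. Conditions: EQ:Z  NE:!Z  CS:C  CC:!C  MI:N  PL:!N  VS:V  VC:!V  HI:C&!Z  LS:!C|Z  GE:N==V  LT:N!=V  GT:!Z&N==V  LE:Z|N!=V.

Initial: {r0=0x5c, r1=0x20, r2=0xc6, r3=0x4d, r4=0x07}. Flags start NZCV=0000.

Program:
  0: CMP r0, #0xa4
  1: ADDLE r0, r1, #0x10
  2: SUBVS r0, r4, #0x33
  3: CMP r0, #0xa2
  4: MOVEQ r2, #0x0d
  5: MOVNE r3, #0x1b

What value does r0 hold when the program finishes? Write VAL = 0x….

[0] flags=1001 → (cmp)
[1] flags=1001 LE?F → skip
[2] flags=1001 VS?T → r0=0xd4
[3] flags=0010 → (cmp)
[4] flags=0010 EQ?F → skip
[5] flags=0010 NE?T → r3=0x1b

VAL = 0xd4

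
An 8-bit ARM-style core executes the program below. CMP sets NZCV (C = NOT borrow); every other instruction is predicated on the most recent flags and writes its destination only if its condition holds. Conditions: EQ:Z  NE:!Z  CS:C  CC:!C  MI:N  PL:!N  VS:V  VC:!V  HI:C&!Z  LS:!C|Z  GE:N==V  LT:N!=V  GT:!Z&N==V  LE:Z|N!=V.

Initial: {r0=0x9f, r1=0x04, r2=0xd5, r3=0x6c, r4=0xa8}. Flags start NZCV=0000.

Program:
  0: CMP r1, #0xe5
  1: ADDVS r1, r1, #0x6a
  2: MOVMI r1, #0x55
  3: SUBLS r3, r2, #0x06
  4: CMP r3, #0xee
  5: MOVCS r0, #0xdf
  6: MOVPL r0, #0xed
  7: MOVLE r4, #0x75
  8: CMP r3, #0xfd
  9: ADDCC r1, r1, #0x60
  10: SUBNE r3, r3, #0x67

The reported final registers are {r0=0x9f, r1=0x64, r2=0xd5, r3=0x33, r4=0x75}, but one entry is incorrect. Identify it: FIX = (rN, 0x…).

[0] flags=0000 → (cmp)
[1] flags=0000 VS?F → skip
[2] flags=0000 MI?F → skip
[3] flags=0000 LS?T → r3=0xcf
[4] flags=1000 → (cmp)
[5] flags=1000 CS?F → skip
[6] flags=1000 PL?F → skip
[7] flags=1000 LE?T → r4=0x75
[8] flags=1000 → (cmp)
[9] flags=1000 CC?T → r1=0x64
[10] flags=1000 NE?T → r3=0x68

FIX = (r3, 0x68)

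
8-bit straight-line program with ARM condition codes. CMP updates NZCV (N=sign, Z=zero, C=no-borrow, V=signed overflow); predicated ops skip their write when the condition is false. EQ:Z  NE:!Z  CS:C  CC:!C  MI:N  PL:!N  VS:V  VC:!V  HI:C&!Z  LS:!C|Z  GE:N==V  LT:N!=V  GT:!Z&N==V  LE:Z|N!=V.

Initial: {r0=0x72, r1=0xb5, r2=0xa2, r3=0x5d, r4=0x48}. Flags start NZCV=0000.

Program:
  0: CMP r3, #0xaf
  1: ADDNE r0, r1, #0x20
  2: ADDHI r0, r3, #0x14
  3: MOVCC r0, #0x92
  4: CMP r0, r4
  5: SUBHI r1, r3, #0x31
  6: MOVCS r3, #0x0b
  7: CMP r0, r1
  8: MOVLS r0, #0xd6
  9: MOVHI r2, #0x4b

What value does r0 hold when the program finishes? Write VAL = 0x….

VAL = 0x92

0: ✓ CMP  NZCV=1001
1: ✓ ADDNE  r0←0xd5
2: · ADDHI
3: ✓ MOVCC  r0←0x92
4: ✓ CMP  NZCV=0011
5: ✓ SUBHI  r1←0x2c
6: ✓ MOVCS  r3←0x0b
7: ✓ CMP  NZCV=0011
8: · MOVLS
9: ✓ MOVHI  r2←0x4b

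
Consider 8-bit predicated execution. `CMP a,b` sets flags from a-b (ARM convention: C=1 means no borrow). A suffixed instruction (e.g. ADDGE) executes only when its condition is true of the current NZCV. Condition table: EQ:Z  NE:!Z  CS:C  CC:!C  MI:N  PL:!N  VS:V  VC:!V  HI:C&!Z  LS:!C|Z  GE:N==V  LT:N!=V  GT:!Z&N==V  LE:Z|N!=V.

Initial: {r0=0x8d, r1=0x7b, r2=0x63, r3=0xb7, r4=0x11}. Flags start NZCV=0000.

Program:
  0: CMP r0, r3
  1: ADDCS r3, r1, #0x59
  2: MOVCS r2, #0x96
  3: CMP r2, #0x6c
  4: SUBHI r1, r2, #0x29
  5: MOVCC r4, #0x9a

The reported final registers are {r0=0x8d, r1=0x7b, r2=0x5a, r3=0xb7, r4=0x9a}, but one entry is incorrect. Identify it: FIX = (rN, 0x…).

FIX = (r2, 0x63)

0: ✓ CMP  NZCV=1000
1: · ADDCS
2: · MOVCS
3: ✓ CMP  NZCV=1000
4: · SUBHI
5: ✓ MOVCC  r4←0x9a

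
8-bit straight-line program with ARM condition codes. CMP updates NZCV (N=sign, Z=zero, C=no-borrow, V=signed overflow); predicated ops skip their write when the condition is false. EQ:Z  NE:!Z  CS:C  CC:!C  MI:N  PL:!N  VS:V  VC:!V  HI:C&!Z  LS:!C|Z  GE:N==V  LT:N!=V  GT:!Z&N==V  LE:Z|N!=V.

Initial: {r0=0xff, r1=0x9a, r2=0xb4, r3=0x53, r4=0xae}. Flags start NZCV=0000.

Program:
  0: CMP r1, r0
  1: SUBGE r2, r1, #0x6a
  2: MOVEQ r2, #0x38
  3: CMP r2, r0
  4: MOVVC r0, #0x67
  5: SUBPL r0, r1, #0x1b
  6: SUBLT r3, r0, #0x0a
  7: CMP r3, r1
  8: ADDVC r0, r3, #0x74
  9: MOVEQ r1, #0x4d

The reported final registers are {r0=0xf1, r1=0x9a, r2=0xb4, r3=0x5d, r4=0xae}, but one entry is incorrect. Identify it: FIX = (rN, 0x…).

0: ✓ CMP  NZCV=1000
1: · SUBGE
2: · MOVEQ
3: ✓ CMP  NZCV=1000
4: ✓ MOVVC  r0←0x67
5: · SUBPL
6: ✓ SUBLT  r3←0x5d
7: ✓ CMP  NZCV=1001
8: · ADDVC
9: · MOVEQ

FIX = (r0, 0x67)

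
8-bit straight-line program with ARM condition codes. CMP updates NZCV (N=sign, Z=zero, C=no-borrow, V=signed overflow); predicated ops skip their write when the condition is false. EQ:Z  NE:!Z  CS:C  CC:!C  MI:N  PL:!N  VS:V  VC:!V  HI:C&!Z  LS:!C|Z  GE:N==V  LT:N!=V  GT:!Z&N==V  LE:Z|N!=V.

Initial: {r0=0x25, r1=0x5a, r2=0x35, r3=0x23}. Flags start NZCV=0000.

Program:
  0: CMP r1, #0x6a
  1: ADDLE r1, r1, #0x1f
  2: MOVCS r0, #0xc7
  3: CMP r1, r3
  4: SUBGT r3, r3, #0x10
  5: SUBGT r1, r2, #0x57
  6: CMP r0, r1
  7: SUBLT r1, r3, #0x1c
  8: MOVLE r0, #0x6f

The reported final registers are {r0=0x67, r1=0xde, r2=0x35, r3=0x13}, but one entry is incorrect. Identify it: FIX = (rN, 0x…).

FIX = (r0, 0x25)

[0] flags=1000 → (cmp)
[1] flags=1000 LE?T → r1=0x79
[2] flags=1000 CS?F → skip
[3] flags=0010 → (cmp)
[4] flags=0010 GT?T → r3=0x13
[5] flags=0010 GT?T → r1=0xde
[6] flags=0000 → (cmp)
[7] flags=0000 LT?F → skip
[8] flags=0000 LE?F → skip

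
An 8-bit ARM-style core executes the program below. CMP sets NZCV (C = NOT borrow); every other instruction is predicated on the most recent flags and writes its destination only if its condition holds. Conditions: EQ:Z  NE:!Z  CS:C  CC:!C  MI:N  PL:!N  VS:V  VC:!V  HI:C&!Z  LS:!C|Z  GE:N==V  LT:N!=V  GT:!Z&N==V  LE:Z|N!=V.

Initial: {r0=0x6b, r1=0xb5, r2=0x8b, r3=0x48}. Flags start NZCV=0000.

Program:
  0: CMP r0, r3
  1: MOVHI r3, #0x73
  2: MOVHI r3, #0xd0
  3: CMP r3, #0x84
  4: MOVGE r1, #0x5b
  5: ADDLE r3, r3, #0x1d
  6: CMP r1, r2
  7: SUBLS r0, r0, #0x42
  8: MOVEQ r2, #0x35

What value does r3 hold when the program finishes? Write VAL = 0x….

[0] flags=0010 → (cmp)
[1] flags=0010 HI?T → r3=0x73
[2] flags=0010 HI?T → r3=0xd0
[3] flags=0010 → (cmp)
[4] flags=0010 GE?T → r1=0x5b
[5] flags=0010 LE?F → skip
[6] flags=1001 → (cmp)
[7] flags=1001 LS?T → r0=0x29
[8] flags=1001 EQ?F → skip

VAL = 0xd0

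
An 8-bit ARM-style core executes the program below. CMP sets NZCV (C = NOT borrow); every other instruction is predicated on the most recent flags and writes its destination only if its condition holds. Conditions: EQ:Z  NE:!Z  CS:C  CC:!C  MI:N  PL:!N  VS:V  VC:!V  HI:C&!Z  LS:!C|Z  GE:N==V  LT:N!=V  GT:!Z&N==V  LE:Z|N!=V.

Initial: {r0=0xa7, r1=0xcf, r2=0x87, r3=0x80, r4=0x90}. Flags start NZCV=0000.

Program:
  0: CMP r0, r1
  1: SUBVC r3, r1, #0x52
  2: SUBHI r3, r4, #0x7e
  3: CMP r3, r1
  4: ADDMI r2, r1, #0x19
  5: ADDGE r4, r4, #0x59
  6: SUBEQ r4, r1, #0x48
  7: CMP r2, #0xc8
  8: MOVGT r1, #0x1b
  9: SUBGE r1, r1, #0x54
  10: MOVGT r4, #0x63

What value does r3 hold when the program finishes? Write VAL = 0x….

0: ✓ CMP  NZCV=1000
1: ✓ SUBVC  r3←0x7d
2: · SUBHI
3: ✓ CMP  NZCV=1001
4: ✓ ADDMI  r2←0xe8
5: ✓ ADDGE  r4←0xe9
6: · SUBEQ
7: ✓ CMP  NZCV=0010
8: ✓ MOVGT  r1←0x1b
9: ✓ SUBGE  r1←0xc7
10: ✓ MOVGT  r4←0x63

VAL = 0x7d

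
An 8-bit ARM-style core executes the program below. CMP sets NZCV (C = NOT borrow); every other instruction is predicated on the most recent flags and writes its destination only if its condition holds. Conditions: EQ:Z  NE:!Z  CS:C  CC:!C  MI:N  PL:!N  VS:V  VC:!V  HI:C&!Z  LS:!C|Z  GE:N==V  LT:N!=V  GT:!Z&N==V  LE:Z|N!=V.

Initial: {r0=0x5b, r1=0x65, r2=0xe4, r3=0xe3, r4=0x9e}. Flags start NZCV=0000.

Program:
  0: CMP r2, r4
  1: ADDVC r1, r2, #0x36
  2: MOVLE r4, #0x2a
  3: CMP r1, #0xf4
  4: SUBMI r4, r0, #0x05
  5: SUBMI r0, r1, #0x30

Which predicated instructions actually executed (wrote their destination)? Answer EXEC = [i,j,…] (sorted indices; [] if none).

EXEC = [1]

[0] flags=0010 → (cmp)
[1] flags=0010 VC?T → r1=0x1a
[2] flags=0010 LE?F → skip
[3] flags=0000 → (cmp)
[4] flags=0000 MI?F → skip
[5] flags=0000 MI?F → skip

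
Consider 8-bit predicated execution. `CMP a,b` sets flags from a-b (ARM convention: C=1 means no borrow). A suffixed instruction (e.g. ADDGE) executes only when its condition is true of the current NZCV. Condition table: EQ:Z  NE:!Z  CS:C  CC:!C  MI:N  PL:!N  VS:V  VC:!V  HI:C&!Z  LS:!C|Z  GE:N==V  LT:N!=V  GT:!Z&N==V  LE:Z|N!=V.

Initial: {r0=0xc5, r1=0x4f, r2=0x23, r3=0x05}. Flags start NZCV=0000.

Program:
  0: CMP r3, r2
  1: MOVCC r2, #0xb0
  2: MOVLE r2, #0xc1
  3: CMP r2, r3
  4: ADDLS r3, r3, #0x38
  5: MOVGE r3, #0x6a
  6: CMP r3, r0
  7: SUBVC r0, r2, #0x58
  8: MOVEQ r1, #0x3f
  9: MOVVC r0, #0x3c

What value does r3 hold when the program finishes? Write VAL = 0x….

0: ✓ CMP  NZCV=1000
1: ✓ MOVCC  r2←0xb0
2: ✓ MOVLE  r2←0xc1
3: ✓ CMP  NZCV=1010
4: · ADDLS
5: · MOVGE
6: ✓ CMP  NZCV=0000
7: ✓ SUBVC  r0←0x69
8: · MOVEQ
9: ✓ MOVVC  r0←0x3c

VAL = 0x05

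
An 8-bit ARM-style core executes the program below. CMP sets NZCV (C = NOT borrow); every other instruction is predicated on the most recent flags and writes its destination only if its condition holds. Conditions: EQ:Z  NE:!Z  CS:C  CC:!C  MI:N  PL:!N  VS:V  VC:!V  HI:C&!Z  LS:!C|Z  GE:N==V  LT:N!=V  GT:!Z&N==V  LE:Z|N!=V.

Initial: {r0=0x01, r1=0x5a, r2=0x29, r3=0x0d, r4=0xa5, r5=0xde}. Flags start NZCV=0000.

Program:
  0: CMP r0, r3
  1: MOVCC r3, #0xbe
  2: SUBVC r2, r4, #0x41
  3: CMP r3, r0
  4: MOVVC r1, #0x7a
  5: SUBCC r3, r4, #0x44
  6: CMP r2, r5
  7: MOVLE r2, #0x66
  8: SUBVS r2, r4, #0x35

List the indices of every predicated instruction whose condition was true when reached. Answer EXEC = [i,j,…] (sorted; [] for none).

0: ✓ CMP  NZCV=1000
1: ✓ MOVCC  r3←0xbe
2: ✓ SUBVC  r2←0x64
3: ✓ CMP  NZCV=1010
4: ✓ MOVVC  r1←0x7a
5: · SUBCC
6: ✓ CMP  NZCV=1001
7: · MOVLE
8: ✓ SUBVS  r2←0x70

EXEC = [1,2,4,8]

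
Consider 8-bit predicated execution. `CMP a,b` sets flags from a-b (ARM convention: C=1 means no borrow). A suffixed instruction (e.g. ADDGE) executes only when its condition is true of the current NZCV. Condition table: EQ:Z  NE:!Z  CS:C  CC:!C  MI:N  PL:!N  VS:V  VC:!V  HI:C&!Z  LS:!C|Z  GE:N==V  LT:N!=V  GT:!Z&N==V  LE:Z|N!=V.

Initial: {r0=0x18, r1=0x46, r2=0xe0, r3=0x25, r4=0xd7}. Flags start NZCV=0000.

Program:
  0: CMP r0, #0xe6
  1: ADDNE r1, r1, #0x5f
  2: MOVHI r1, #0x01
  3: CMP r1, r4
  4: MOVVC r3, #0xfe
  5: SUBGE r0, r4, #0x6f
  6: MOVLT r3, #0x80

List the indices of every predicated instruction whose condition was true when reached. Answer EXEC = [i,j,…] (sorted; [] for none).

0: ✓ CMP  NZCV=0000
1: ✓ ADDNE  r1←0xa5
2: · MOVHI
3: ✓ CMP  NZCV=1000
4: ✓ MOVVC  r3←0xfe
5: · SUBGE
6: ✓ MOVLT  r3←0x80

EXEC = [1,4,6]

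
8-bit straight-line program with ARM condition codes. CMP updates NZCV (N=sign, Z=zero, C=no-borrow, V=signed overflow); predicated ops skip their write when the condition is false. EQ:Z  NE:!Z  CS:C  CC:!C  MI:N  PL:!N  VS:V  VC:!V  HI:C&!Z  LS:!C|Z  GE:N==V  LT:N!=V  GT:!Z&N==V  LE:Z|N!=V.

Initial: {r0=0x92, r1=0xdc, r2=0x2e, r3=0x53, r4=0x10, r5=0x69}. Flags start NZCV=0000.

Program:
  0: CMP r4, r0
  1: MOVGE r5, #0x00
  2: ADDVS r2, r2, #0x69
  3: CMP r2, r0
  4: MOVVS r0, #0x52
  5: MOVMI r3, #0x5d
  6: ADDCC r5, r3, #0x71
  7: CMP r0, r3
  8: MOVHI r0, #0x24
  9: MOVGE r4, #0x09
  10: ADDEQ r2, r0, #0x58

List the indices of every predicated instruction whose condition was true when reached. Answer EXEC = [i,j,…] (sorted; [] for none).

EXEC = [1,4,5,6]

0: ✓ CMP  NZCV=0000
1: ✓ MOVGE  r5←0x00
2: · ADDVS
3: ✓ CMP  NZCV=1001
4: ✓ MOVVS  r0←0x52
5: ✓ MOVMI  r3←0x5d
6: ✓ ADDCC  r5←0xce
7: ✓ CMP  NZCV=1000
8: · MOVHI
9: · MOVGE
10: · ADDEQ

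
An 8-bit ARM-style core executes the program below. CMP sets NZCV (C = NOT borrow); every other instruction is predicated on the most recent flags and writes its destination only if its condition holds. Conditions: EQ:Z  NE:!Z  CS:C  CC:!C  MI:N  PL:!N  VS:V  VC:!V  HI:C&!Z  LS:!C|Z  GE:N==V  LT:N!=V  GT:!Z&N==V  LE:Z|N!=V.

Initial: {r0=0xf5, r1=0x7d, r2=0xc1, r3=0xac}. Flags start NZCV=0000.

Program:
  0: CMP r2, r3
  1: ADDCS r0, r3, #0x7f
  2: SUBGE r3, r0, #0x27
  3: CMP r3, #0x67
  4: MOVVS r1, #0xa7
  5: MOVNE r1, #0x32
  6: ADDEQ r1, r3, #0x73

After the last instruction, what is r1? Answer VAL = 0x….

VAL = 0x32

[0] flags=0010 → (cmp)
[1] flags=0010 CS?T → r0=0x2b
[2] flags=0010 GE?T → r3=0x04
[3] flags=1000 → (cmp)
[4] flags=1000 VS?F → skip
[5] flags=1000 NE?T → r1=0x32
[6] flags=1000 EQ?F → skip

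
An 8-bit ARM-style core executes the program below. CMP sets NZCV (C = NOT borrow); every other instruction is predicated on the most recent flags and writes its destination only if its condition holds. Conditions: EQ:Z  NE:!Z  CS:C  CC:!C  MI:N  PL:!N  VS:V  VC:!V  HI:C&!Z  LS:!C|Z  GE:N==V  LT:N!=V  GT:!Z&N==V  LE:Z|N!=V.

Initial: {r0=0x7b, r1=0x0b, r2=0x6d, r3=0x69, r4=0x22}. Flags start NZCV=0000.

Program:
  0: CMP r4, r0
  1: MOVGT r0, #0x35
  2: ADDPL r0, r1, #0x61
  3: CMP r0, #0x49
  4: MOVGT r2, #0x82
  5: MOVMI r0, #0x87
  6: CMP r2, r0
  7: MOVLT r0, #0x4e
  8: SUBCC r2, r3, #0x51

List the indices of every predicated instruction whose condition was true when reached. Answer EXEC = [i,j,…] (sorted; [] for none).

0: ✓ CMP  NZCV=1000
1: · MOVGT
2: · ADDPL
3: ✓ CMP  NZCV=0010
4: ✓ MOVGT  r2←0x82
5: · MOVMI
6: ✓ CMP  NZCV=0011
7: ✓ MOVLT  r0←0x4e
8: · SUBCC

EXEC = [4,7]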